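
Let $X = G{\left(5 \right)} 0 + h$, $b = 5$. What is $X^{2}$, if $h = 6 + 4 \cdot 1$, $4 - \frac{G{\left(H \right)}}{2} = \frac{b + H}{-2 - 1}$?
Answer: $100$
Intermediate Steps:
$G{\left(H \right)} = \frac{34}{3} + \frac{2 H}{3}$ ($G{\left(H \right)} = 8 - 2 \frac{5 + H}{-2 - 1} = 8 - 2 \frac{5 + H}{-3} = 8 - 2 \left(5 + H\right) \left(- \frac{1}{3}\right) = 8 - 2 \left(- \frac{5}{3} - \frac{H}{3}\right) = 8 + \left(\frac{10}{3} + \frac{2 H}{3}\right) = \frac{34}{3} + \frac{2 H}{3}$)
$h = 10$ ($h = 6 + 4 = 10$)
$X = 10$ ($X = \left(\frac{34}{3} + \frac{2}{3} \cdot 5\right) 0 + 10 = \left(\frac{34}{3} + \frac{10}{3}\right) 0 + 10 = \frac{44}{3} \cdot 0 + 10 = 0 + 10 = 10$)
$X^{2} = 10^{2} = 100$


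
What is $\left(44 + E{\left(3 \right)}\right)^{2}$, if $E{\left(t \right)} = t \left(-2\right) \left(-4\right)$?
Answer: $4624$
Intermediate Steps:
$E{\left(t \right)} = 8 t$ ($E{\left(t \right)} = - 2 t \left(-4\right) = 8 t$)
$\left(44 + E{\left(3 \right)}\right)^{2} = \left(44 + 8 \cdot 3\right)^{2} = \left(44 + 24\right)^{2} = 68^{2} = 4624$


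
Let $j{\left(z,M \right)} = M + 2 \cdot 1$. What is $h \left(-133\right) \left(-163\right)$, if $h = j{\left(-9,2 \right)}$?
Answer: $86716$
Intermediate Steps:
$j{\left(z,M \right)} = 2 + M$ ($j{\left(z,M \right)} = M + 2 = 2 + M$)
$h = 4$ ($h = 2 + 2 = 4$)
$h \left(-133\right) \left(-163\right) = 4 \left(-133\right) \left(-163\right) = \left(-532\right) \left(-163\right) = 86716$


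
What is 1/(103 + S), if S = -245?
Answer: -1/142 ≈ -0.0070423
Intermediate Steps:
1/(103 + S) = 1/(103 - 245) = 1/(-142) = -1/142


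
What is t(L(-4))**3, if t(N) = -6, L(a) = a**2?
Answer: -216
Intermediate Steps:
t(L(-4))**3 = (-6)**3 = -216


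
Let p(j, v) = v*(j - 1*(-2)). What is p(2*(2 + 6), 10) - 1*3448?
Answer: -3268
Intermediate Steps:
p(j, v) = v*(2 + j) (p(j, v) = v*(j + 2) = v*(2 + j))
p(2*(2 + 6), 10) - 1*3448 = 10*(2 + 2*(2 + 6)) - 1*3448 = 10*(2 + 2*8) - 3448 = 10*(2 + 16) - 3448 = 10*18 - 3448 = 180 - 3448 = -3268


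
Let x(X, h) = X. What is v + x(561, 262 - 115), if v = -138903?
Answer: -138342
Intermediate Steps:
v + x(561, 262 - 115) = -138903 + 561 = -138342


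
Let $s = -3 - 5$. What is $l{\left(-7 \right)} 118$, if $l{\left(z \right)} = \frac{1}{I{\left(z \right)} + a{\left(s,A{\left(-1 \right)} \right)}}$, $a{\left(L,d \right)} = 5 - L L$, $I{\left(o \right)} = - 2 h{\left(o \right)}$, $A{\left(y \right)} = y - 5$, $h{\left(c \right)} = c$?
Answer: $- \frac{118}{45} \approx -2.6222$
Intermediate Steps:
$s = -8$ ($s = -3 - 5 = -8$)
$A{\left(y \right)} = -5 + y$ ($A{\left(y \right)} = y - 5 = -5 + y$)
$I{\left(o \right)} = - 2 o$
$a{\left(L,d \right)} = 5 - L^{2}$
$l{\left(z \right)} = \frac{1}{-59 - 2 z}$ ($l{\left(z \right)} = \frac{1}{- 2 z + \left(5 - \left(-8\right)^{2}\right)} = \frac{1}{- 2 z + \left(5 - 64\right)} = \frac{1}{- 2 z - 59} = \frac{1}{-59 - 2 z}$)
$l{\left(-7 \right)} 118 = - \frac{1}{59 + 2 \left(-7\right)} 118 = - \frac{1}{59 - 14} \cdot 118 = - \frac{1}{45} \cdot 118 = \left(-1\right) \frac{1}{45} \cdot 118 = \left(- \frac{1}{45}\right) 118 = - \frac{118}{45}$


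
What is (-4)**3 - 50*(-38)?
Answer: 1836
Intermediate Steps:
(-4)**3 - 50*(-38) = -64 + 1900 = 1836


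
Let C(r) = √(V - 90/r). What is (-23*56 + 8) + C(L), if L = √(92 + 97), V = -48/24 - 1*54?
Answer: -1280 + I*√(2744 + 70*√21)/7 ≈ -1280.0 + 7.9086*I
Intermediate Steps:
V = -56 (V = -48*1/24 - 54 = -2 - 54 = -56)
L = 3*√21 (L = √189 = 3*√21 ≈ 13.748)
C(r) = √(-56 - 90/r)
(-23*56 + 8) + C(L) = (-23*56 + 8) + √(-56 - 90*√21/63) = (-1288 + 8) + √(-56 - 10*√21/7) = -1280 + √(-56 - 10*√21/7)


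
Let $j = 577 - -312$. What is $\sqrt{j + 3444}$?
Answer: $\sqrt{4333} \approx 65.826$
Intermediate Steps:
$j = 889$ ($j = 577 + 312 = 889$)
$\sqrt{j + 3444} = \sqrt{889 + 3444} = \sqrt{4333}$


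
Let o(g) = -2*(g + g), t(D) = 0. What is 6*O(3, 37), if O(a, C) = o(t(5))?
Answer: 0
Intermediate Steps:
o(g) = -4*g
O(a, C) = 0 (O(a, C) = -4*0 = 0)
6*O(3, 37) = 6*0 = 0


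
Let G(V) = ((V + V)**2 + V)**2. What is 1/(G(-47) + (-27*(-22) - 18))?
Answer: 1/77247097 ≈ 1.2945e-8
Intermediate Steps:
G(V) = (V + 4*V**2)**2 (G(V) = ((2*V)**2 + V)**2 = (4*V**2 + V)**2 = (V + 4*V**2)**2)
1/(G(-47) + (-27*(-22) - 18)) = 1/((-47)**2*(1 + 4*(-47))**2 + (-27*(-22) - 18)) = 1/(2209*(1 - 188)**2 + (594 - 18)) = 1/(2209*(-187)**2 + 576) = 1/(2209*34969 + 576) = 1/(77246521 + 576) = 1/77247097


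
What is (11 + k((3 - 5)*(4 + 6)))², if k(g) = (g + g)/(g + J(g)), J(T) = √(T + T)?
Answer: (286*√10 + 1569*I)/(2*√10 + 9*I) ≈ 163.98 + 14.74*I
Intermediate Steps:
J(T) = √2*√T (J(T) = √(2*T) = √2*√T)
k(g) = 2*g/(g + √2*√g) (k(g) = (g + g)/(g + √2*√g) = (2*g)/(g + √2*√g) = 2*g/(g + √2*√g))
(11 + k((3 - 5)*(4 + 6)))² = (11 + 2*((3 - 5)*(4 + 6))/((3 - 5)*(4 + 6) + √2*√((3 - 5)*(4 + 6))))² = (11 + 2*(-2*10)/(-2*10 + √2*√(-2*10)))² = (11 + 2*(-20)/(-20 + √2*√(-20)))² = (11 + 2*(-20)/(-20 + √2*(2*I*√5)))² = (11 + 2*(-20)/(-20 + 2*I*√10))² = (11 - 40/(-20 + 2*I*√10))²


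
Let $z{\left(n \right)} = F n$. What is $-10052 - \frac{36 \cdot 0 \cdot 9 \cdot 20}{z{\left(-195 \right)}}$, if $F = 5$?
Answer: $-10052$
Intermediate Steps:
$z{\left(n \right)} = 5 n$
$-10052 - \frac{36 \cdot 0 \cdot 9 \cdot 20}{z{\left(-195 \right)}} = -10052 - \frac{36 \cdot 0 \cdot 9 \cdot 20}{5 \left(-195\right)} = -10052 - \frac{36 \cdot 0 \cdot 20}{-975} = -10052 - 0 \cdot 20 \left(- \frac{1}{975}\right) = -10052 - 0 \left(- \frac{1}{975}\right) = -10052 - 0 = -10052 + 0 = -10052$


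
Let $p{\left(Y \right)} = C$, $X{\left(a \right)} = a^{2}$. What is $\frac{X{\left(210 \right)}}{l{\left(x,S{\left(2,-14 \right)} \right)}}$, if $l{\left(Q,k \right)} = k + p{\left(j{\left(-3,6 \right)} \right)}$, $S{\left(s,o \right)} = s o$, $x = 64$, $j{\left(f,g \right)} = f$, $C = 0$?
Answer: $-1575$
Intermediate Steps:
$p{\left(Y \right)} = 0$
$S{\left(s,o \right)} = o s$
$l{\left(Q,k \right)} = k$ ($l{\left(Q,k \right)} = k + 0 = k$)
$\frac{X{\left(210 \right)}}{l{\left(x,S{\left(2,-14 \right)} \right)}} = \frac{210^{2}}{\left(-14\right) 2} = \frac{44100}{-28} = 44100 \left(- \frac{1}{28}\right) = -1575$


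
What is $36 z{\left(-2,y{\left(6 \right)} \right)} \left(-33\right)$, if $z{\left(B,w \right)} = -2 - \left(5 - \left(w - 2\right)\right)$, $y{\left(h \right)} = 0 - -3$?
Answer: $7128$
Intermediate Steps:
$y{\left(h \right)} = 3$ ($y{\left(h \right)} = 0 + 3 = 3$)
$z{\left(B,w \right)} = -9 + w$ ($z{\left(B,w \right)} = -2 - \left(5 - \left(-2 + w\right)\right) = -2 - \left(7 - w\right) = -2 + \left(-7 + w\right) = -9 + w$)
$36 z{\left(-2,y{\left(6 \right)} \right)} \left(-33\right) = 36 \left(-9 + 3\right) \left(-33\right) = 36 \left(-6\right) \left(-33\right) = \left(-216\right) \left(-33\right) = 7128$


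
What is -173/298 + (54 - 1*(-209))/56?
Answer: 34343/8344 ≈ 4.1159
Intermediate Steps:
-173/298 + (54 - 1*(-209))/56 = -173*1/298 + (54 + 209)*(1/56) = -173/298 + 263*(1/56) = -173/298 + 263/56 = 34343/8344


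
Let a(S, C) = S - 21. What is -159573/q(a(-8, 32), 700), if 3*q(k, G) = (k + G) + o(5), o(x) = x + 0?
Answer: -478719/676 ≈ -708.16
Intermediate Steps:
o(x) = x
a(S, C) = -21 + S
q(k, G) = 5/3 + G/3 + k/3 (q(k, G) = ((k + G) + 5)/3 = ((G + k) + 5)/3 = (5 + G + k)/3 = 5/3 + G/3 + k/3)
-159573/q(a(-8, 32), 700) = -159573/(5/3 + (⅓)*700 + (-21 - 8)/3) = -159573/(5/3 + 700/3 + (⅓)*(-29)) = -159573/(5/3 + 700/3 - 29/3) = -159573/676/3 = -159573*3/676 = -478719/676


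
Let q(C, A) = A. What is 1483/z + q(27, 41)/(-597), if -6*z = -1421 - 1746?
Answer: 5182259/1890699 ≈ 2.7409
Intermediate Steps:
z = 3167/6 (z = -(-1421 - 1746)/6 = -⅙*(-3167) = 3167/6 ≈ 527.83)
1483/z + q(27, 41)/(-597) = 1483/(3167/6) + 41/(-597) = 1483*(6/3167) + 41*(-1/597) = 8898/3167 - 41/597 = 5182259/1890699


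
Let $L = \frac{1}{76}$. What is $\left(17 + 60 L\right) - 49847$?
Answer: $- \frac{946755}{19} \approx -49829.0$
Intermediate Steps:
$L = \frac{1}{76} \approx 0.013158$
$\left(17 + 60 L\right) - 49847 = \left(17 + 60 \cdot \frac{1}{76}\right) - 49847 = \left(17 + \frac{15}{19}\right) - 49847 = \frac{338}{19} - 49847 = - \frac{946755}{19}$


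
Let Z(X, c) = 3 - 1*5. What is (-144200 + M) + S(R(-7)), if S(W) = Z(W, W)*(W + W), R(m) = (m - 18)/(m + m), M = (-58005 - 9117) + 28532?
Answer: -1279580/7 ≈ -1.8280e+5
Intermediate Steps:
M = -38590 (M = -67122 + 28532 = -38590)
Z(X, c) = -2 (Z(X, c) = 3 - 5 = -2)
R(m) = (-18 + m)/(2*m) (R(m) = (-18 + m)/((2*m)) = (-18 + m)*(1/(2*m)) = (-18 + m)/(2*m))
S(W) = -4*W (S(W) = -2*(W + W) = -4*W)
(-144200 + M) + S(R(-7)) = (-144200 - 38590) - 2*(-18 - 7)/(-7) = -182790 - 2*(-1)*(-25)/7 = -182790 - 4*25/14 = -182790 - 50/7 = -1279580/7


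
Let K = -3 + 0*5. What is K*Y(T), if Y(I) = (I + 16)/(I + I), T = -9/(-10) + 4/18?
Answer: -4623/202 ≈ -22.886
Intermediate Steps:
T = 101/90 (T = -9*(-1/10) + 4*(1/18) = 9/10 + 2/9 = 101/90 ≈ 1.1222)
Y(I) = (16 + I)/(2*I) (Y(I) = (16 + I)/((2*I)) = (16 + I)*(1/(2*I)) = (16 + I)/(2*I))
K = -3 (K = -3 + 0 = -3)
K*Y(T) = -3*(16 + 101/90)/(2*101/90) = -3*90*1541/(2*101*90) = -3*1541/202 = -4623/202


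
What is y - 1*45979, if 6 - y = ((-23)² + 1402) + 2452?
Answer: -50356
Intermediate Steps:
y = -4377 (y = 6 - (((-23)² + 1402) + 2452) = 6 - ((529 + 1402) + 2452) = 6 - (1931 + 2452) = 6 - 1*4383 = 6 - 4383 = -4377)
y - 1*45979 = -4377 - 1*45979 = -4377 - 45979 = -50356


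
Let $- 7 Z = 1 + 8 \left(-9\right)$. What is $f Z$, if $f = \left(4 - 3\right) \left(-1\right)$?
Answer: $- \frac{71}{7} \approx -10.143$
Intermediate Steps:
$f = -1$ ($f = 1 \left(-1\right) = -1$)
$Z = \frac{71}{7}$ ($Z = - \frac{1 + 8 \left(-9\right)}{7} = - \frac{1 - 72}{7} = \left(- \frac{1}{7}\right) \left(-71\right) = \frac{71}{7} \approx 10.143$)
$f Z = \left(-1\right) \frac{71}{7} = - \frac{71}{7}$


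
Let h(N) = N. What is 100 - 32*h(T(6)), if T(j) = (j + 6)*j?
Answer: -2204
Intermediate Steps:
T(j) = j*(6 + j) (T(j) = (6 + j)*j = j*(6 + j))
100 - 32*h(T(6)) = 100 - 192*(6 + 6) = 100 - 192*12 = 100 - 32*72 = 100 - 2304 = -2204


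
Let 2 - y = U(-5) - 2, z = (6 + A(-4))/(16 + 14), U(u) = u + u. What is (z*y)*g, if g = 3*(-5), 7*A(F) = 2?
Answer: -44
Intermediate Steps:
A(F) = 2/7 (A(F) = (1/7)*2 = 2/7)
U(u) = 2*u
g = -15
z = 22/105 (z = (6 + 2/7)/(16 + 14) = (44/7)/30 = (44/7)*(1/30) = 22/105 ≈ 0.20952)
y = 14 (y = 2 - (2*(-5) - 2) = 2 - (-10 - 2) = 2 - 1*(-12) = 2 + 12 = 14)
(z*y)*g = ((22/105)*14)*(-15) = (44/15)*(-15) = -44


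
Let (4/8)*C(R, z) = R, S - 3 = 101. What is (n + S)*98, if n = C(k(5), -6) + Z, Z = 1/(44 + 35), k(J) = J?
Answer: 882686/79 ≈ 11173.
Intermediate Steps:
S = 104 (S = 3 + 101 = 104)
C(R, z) = 2*R
Z = 1/79 ≈ 0.012658
n = 791/79 (n = 2*5 + 1/79 = 10 + 1/79 = 791/79 ≈ 10.013)
(n + S)*98 = (791/79 + 104)*98 = (9007/79)*98 = 882686/79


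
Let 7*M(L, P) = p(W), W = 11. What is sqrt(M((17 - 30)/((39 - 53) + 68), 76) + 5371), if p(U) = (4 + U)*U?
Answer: sqrt(264334)/7 ≈ 73.448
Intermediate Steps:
p(U) = U*(4 + U)
M(L, P) = 165/7 (M(L, P) = (11*(4 + 11))/7 = (11*15)/7 = (1/7)*165 = 165/7)
sqrt(M((17 - 30)/((39 - 53) + 68), 76) + 5371) = sqrt(165/7 + 5371) = sqrt(37762/7) = sqrt(264334)/7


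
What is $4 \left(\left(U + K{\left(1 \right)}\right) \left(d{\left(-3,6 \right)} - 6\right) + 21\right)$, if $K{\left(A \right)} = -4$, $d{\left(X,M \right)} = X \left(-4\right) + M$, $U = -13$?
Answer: $-732$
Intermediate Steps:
$d{\left(X,M \right)} = M - 4 X$ ($d{\left(X,M \right)} = - 4 X + M = M - 4 X$)
$4 \left(\left(U + K{\left(1 \right)}\right) \left(d{\left(-3,6 \right)} - 6\right) + 21\right) = 4 \left(\left(-13 - 4\right) \left(\left(6 - -12\right) - 6\right) + 21\right) = 4 \left(- 17 \left(\left(6 + 12\right) - 6\right) + 21\right) = 4 \left(- 17 \left(18 - 6\right) + 21\right) = 4 \left(\left(-17\right) 12 + 21\right) = 4 \left(-204 + 21\right) = 4 \left(-183\right) = -732$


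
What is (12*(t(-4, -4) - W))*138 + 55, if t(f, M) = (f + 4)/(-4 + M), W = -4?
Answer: 6679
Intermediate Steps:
t(f, M) = (4 + f)/(-4 + M)
(12*(t(-4, -4) - W))*138 + 55 = (12*((4 - 4)/(-4 - 4) - 1*(-4)))*138 + 55 = (12*(0/(-8) + 4))*138 + 55 = (12*(-⅛*0 + 4))*138 + 55 = (12*(0 + 4))*138 + 55 = (12*4)*138 + 55 = 48*138 + 55 = 6624 + 55 = 6679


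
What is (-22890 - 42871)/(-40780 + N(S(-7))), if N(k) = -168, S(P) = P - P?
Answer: 65761/40948 ≈ 1.6060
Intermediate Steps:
S(P) = 0
(-22890 - 42871)/(-40780 + N(S(-7))) = (-22890 - 42871)/(-40780 - 168) = -65761/(-40948) = -65761*(-1/40948) = 65761/40948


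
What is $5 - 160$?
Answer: $-155$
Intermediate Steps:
$5 - 160 = -155$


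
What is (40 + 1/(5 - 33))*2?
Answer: 1119/14 ≈ 79.929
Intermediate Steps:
(40 + 1/(5 - 33))*2 = (40 + 1/(-28))*2 = (40 - 1/28)*2 = (1119/28)*2 = 1119/14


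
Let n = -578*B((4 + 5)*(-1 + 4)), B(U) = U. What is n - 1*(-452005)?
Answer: 436399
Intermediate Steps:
n = -15606 (n = -578*(4 + 5)*(-1 + 4) = -5202*3 = -578*27 = -15606)
n - 1*(-452005) = -15606 - 1*(-452005) = -15606 + 452005 = 436399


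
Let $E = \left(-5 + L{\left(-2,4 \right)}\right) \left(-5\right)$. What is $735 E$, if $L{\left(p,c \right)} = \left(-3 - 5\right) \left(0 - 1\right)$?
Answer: $-11025$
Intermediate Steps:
$L{\left(p,c \right)} = 8$ ($L{\left(p,c \right)} = \left(-8\right) \left(-1\right) = 8$)
$E = -15$ ($E = \left(-5 + 8\right) \left(-5\right) = 3 \left(-5\right) = -15$)
$735 E = 735 \left(-15\right) = -11025$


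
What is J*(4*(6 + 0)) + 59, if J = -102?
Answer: -2389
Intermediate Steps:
J*(4*(6 + 0)) + 59 = -408*(6 + 0) + 59 = -408*6 + 59 = -102*24 + 59 = -2448 + 59 = -2389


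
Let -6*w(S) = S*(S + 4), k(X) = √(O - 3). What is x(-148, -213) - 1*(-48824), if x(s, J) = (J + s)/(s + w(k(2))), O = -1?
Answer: 4769855903/97690 - 1083*I/48845 ≈ 48826.0 - 0.022172*I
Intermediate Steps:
k(X) = 2*I (k(X) = √(-1 - 3) = √(-4) = 2*I)
w(S) = -S*(4 + S)/6 (w(S) = -S*(S + 4)/6 = -S*(4 + S)/6)
x(s, J) = (J + s)/(s - I*(4 + 2*I)/3) (x(s, J) = (J + s)/(s - 2*I*(4 + 2*I)/6) = (J + s)/(s - I*(4 + 2*I)/3))
x(-148, -213) - 1*(-48824) = 3*(-213 - 148)/(2 - 4*I + 3*(-148)) - 1*(-48824) = 3*(-361)/(2 - 4*I - 444) + 48824 = 3*(-361)/(-442 - 4*I) + 48824 = 3*((-442 + 4*I)/195380)*(-361) + 48824 = (239343/97690 - 1083*I/48845) + 48824 = 4769855903/97690 - 1083*I/48845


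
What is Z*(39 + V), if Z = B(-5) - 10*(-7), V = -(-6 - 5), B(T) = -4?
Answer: 3300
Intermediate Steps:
V = 11 (V = -1*(-11) = 11)
Z = 66 (Z = -4 - 10*(-7) = -4 + 70 = 66)
Z*(39 + V) = 66*(39 + 11) = 66*50 = 3300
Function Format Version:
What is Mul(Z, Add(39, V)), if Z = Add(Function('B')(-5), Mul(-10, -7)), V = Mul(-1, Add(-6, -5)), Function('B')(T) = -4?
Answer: 3300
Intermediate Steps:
V = 11 (V = Mul(-1, -11) = 11)
Z = 66 (Z = Add(-4, Mul(-10, -7)) = Add(-4, 70) = 66)
Mul(Z, Add(39, V)) = Mul(66, Add(39, 11)) = Mul(66, 50) = 3300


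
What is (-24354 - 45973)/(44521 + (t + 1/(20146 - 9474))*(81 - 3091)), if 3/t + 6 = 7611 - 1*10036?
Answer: -912268903832/577562745561 ≈ -1.5795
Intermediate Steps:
t = -3/2431 (t = 3/(-6 + (7611 - 1*10036)) = 3/(-6 + (7611 - 10036)) = 3/(-6 - 2425) = 3/(-2431) = 3*(-1/2431) = -3/2431 ≈ -0.0012341)
(-24354 - 45973)/(44521 + (t + 1/(20146 - 9474))*(81 - 3091)) = (-24354 - 45973)/(44521 + (-3/2431 + 1/(20146 - 9474))*(81 - 3091)) = -70327/(44521 + (-3/2431 + 1/10672)*(-3010)) = -70327/(44521 - 29585/25943632*(-3010)) = -70327/(44521 + 44525425/12971816) = -70327/577562745561/12971816 = -70327*12971816/577562745561 = -912268903832/577562745561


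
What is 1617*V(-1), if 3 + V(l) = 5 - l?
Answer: 4851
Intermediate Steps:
V(l) = 2 - l (V(l) = -3 + (5 - l) = 2 - l)
1617*V(-1) = 1617*(2 - 1*(-1)) = 1617*(2 + 1) = 1617*3 = 4851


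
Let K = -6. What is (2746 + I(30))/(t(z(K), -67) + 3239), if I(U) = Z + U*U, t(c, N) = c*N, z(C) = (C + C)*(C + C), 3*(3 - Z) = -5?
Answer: -10952/19227 ≈ -0.56962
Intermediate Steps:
Z = 14/3 (Z = 3 - ⅓*(-5) = 3 + 5/3 = 14/3 ≈ 4.6667)
z(C) = 4*C² (z(C) = (2*C)*(2*C) = 4*C²)
t(c, N) = N*c
I(U) = 14/3 + U² (I(U) = 14/3 + U*U = 14/3 + U²)
(2746 + I(30))/(t(z(K), -67) + 3239) = (2746 + (14/3 + 30²))/(-268*(-6)² + 3239) = (2746 + (14/3 + 900))/(-268*36 + 3239) = (2746 + 2714/3)/(-67*144 + 3239) = 10952/(3*(-9648 + 3239)) = (10952/3)/(-6409) = (10952/3)*(-1/6409) = -10952/19227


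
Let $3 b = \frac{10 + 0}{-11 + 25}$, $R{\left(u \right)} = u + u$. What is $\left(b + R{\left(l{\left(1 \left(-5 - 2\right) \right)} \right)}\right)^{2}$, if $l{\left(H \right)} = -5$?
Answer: $\frac{42025}{441} \approx 95.295$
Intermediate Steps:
$R{\left(u \right)} = 2 u$
$b = \frac{5}{21}$ ($b = \frac{\left(10 + 0\right) \frac{1}{-11 + 25}}{3} = \frac{10 \cdot \frac{1}{14}}{3} = \frac{1}{3} \cdot \frac{5}{7} = \frac{5}{21} \approx 0.2381$)
$\left(b + R{\left(l{\left(1 \left(-5 - 2\right) \right)} \right)}\right)^{2} = \left(\frac{5}{21} + 2 \left(-5\right)\right)^{2} = \left(\frac{5}{21} - 10\right)^{2} = \left(- \frac{205}{21}\right)^{2} = \frac{42025}{441}$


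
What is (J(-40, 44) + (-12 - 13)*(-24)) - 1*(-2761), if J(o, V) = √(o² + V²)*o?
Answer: 3361 - 160*√221 ≈ 982.43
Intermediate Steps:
J(o, V) = o*√(V² + o²) (J(o, V) = √(V² + o²)*o = o*√(V² + o²))
(J(-40, 44) + (-12 - 13)*(-24)) - 1*(-2761) = (-40*√(44² + (-40)²) + (-12 - 13)*(-24)) - 1*(-2761) = (-40*√(1936 + 1600) - 25*(-24)) + 2761 = (-160*√221 + 600) + 2761 = (600 - 160*√221) + 2761 = 3361 - 160*√221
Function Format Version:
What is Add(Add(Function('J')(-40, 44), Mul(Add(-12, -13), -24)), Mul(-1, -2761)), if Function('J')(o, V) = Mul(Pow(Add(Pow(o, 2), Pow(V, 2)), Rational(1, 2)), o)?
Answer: Add(3361, Mul(-160, Pow(221, Rational(1, 2)))) ≈ 982.43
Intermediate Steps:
Function('J')(o, V) = Mul(o, Pow(Add(Pow(V, 2), Pow(o, 2)), Rational(1, 2))) (Function('J')(o, V) = Mul(Pow(Add(Pow(V, 2), Pow(o, 2)), Rational(1, 2)), o) = Mul(o, Pow(Add(Pow(V, 2), Pow(o, 2)), Rational(1, 2))))
Add(Add(Function('J')(-40, 44), Mul(Add(-12, -13), -24)), Mul(-1, -2761)) = Add(Add(Mul(-40, Pow(Add(Pow(44, 2), Pow(-40, 2)), Rational(1, 2))), Mul(Add(-12, -13), -24)), Mul(-1, -2761)) = Add(Add(Mul(-40, Pow(Add(1936, 1600), Rational(1, 2))), Mul(-25, -24)), 2761) = Add(Add(Mul(-40, Pow(3536, Rational(1, 2))), 600), 2761) = Add(Add(Mul(-40, Mul(4, Pow(221, Rational(1, 2)))), 600), 2761) = Add(Add(Mul(-160, Pow(221, Rational(1, 2))), 600), 2761) = Add(Add(600, Mul(-160, Pow(221, Rational(1, 2)))), 2761) = Add(3361, Mul(-160, Pow(221, Rational(1, 2))))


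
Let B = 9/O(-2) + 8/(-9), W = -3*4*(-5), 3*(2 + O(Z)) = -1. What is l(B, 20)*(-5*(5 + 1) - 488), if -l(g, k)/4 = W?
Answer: 124320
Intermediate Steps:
O(Z) = -7/3 (O(Z) = -2 + (⅓)*(-1) = -2 - ⅓ = -7/3)
W = 60 (W = -12*(-5) = 60)
B = -299/63 (B = 9/(-7/3) + 8/(-9) = 9*(-3/7) + 8*(-⅑) = -27/7 - 8/9 = -299/63 ≈ -4.7460)
l(g, k) = -240 (l(g, k) = -4*60 = -240)
l(B, 20)*(-5*(5 + 1) - 488) = -240*(-5*(5 + 1) - 488) = -240*(-5*6 - 488) = -240*(-30 - 488) = -240*(-518) = 124320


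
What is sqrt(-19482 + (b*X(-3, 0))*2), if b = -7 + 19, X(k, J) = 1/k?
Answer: I*sqrt(19490) ≈ 139.61*I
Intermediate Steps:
b = 12
sqrt(-19482 + (b*X(-3, 0))*2) = sqrt(-19482 + (12/(-3))*2) = sqrt(-19482 + (12*(-1/3))*2) = sqrt(-19482 - 4*2) = sqrt(-19482 - 8) = sqrt(-19490) = I*sqrt(19490)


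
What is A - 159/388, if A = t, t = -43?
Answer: -16843/388 ≈ -43.410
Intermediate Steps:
A = -43
A - 159/388 = -43 - 159/388 = -16843/388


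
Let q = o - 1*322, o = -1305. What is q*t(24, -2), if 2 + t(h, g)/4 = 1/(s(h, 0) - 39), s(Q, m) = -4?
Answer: 566196/43 ≈ 13167.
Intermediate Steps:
t(h, g) = -348/43 (t(h, g) = -8 + 4/(-4 - 39) = -8 + 4/(-43) = -8 + 4*(-1/43) = -8 - 4/43 = -348/43)
q = -1627 (q = -1305 - 1*322 = -1305 - 322 = -1627)
q*t(24, -2) = -1627*(-348/43) = 566196/43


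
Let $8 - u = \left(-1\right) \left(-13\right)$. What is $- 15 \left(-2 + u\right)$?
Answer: $105$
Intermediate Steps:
$u = -5$ ($u = 8 - \left(-1\right) \left(-13\right) = 8 - 13 = -5$)
$- 15 \left(-2 + u\right) = - 15 \left(-2 - 5\right) = \left(-15\right) \left(-7\right) = 105$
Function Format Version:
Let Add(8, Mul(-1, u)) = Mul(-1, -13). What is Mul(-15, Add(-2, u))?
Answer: 105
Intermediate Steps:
u = -5 (u = Add(8, Mul(-1, Mul(-1, -13))) = Add(8, Mul(-1, 13)) = Add(8, -13) = -5)
Mul(-15, Add(-2, u)) = Mul(-15, Add(-2, -5)) = Mul(-15, -7) = 105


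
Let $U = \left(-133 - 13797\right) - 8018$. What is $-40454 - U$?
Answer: $-18506$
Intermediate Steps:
$U = -21948$ ($U = -13930 - 8018 = -21948$)
$-40454 - U = -40454 - -21948 = -40454 + 21948 = -18506$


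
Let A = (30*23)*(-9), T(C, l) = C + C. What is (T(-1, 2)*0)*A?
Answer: 0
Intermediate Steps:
T(C, l) = 2*C
A = -6210 (A = 690*(-9) = -6210)
(T(-1, 2)*0)*A = ((2*(-1))*0)*(-6210) = -2*0*(-6210) = 0*(-6210) = 0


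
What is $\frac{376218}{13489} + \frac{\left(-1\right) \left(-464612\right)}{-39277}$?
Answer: $\frac{1215651874}{75686779} \approx 16.062$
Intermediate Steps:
$\frac{376218}{13489} + \frac{\left(-1\right) \left(-464612\right)}{-39277} = 376218 \cdot \frac{1}{13489} + 464612 \left(- \frac{1}{39277}\right) = \frac{376218}{13489} - \frac{464612}{39277} = \frac{1215651874}{75686779}$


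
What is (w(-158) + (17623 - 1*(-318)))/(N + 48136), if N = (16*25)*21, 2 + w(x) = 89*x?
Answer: 3877/56536 ≈ 0.068576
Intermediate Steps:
w(x) = -2 + 89*x
N = 8400 (N = 400*21 = 8400)
(w(-158) + (17623 - 1*(-318)))/(N + 48136) = ((-2 + 89*(-158)) + (17623 - 1*(-318)))/(8400 + 48136) = ((-2 - 14062) + (17623 + 318))/56536 = (-14064 + 17941)*(1/56536) = 3877*(1/56536) = 3877/56536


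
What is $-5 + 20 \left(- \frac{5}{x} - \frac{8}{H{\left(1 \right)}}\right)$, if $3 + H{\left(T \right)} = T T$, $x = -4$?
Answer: $100$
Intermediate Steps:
$H{\left(T \right)} = -3 + T^{2}$ ($H{\left(T \right)} = -3 + T T = -3 + T^{2}$)
$-5 + 20 \left(- \frac{5}{x} - \frac{8}{H{\left(1 \right)}}\right) = -5 + 20 \left(- \frac{5}{-4} - \frac{8}{-3 + 1^{2}}\right) = -5 + 20 \left(\left(-5\right) \left(- \frac{1}{4}\right) - \frac{8}{-3 + 1}\right) = -5 + 20 \left(\frac{5}{4} - \frac{8}{-2}\right) = -5 + 20 \left(\frac{5}{4} - -4\right) = -5 + 20 \left(\frac{5}{4} + 4\right) = -5 + 20 \cdot \frac{21}{4} = -5 + 105 = 100$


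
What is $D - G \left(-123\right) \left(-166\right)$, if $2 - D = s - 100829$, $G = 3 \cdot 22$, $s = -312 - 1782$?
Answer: $-1244663$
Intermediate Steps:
$s = -2094$ ($s = -312 - 1782 = -2094$)
$G = 66$
$D = 102925$ ($D = 2 - \left(-2094 - 100829\right) = 2 - -102923 = 2 + 102923 = 102925$)
$D - G \left(-123\right) \left(-166\right) = 102925 - 66 \left(-123\right) \left(-166\right) = 102925 - \left(-8118\right) \left(-166\right) = 102925 - 1347588 = -1244663$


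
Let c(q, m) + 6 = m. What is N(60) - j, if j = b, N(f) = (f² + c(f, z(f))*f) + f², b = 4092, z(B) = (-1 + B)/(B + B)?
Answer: 5555/2 ≈ 2777.5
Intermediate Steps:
z(B) = (-1 + B)/(2*B) (z(B) = (-1 + B)/((2*B)) = (-1 + B)*(1/(2*B)) = (-1 + B)/(2*B))
c(q, m) = -6 + m
N(f) = 2*f² + f*(-6 + (-1 + f)/(2*f)) (N(f) = (f² + (-6 + (-1 + f)/(2*f))*f) + f² = (f² + f*(-6 + (-1 + f)/(2*f))) + f² = 2*f² + f*(-6 + (-1 + f)/(2*f)))
j = 4092
N(60) - j = (-½ + (½)*60 + 2*60*(-3 + 60)) - 1*4092 = (-½ + 30 + 2*60*57) - 4092 = (-½ + 30 + 6840) - 4092 = 13739/2 - 4092 = 5555/2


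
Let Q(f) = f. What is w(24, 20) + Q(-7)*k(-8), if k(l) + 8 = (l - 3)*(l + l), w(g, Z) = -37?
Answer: -1213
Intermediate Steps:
k(l) = -8 + 2*l*(-3 + l) (k(l) = -8 + (l - 3)*(l + l) = -8 + (-3 + l)*(2*l) = -8 + 2*l*(-3 + l))
w(24, 20) + Q(-7)*k(-8) = -37 - 7*(-8 - 6*(-8) + 2*(-8)**2) = -37 - 7*(-8 + 48 + 2*64) = -37 - 7*(-8 + 48 + 128) = -37 - 7*168 = -37 - 1176 = -1213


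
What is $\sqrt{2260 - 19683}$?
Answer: $i \sqrt{17423} \approx 132.0 i$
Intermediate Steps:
$\sqrt{2260 - 19683} = \sqrt{-17423} = i \sqrt{17423}$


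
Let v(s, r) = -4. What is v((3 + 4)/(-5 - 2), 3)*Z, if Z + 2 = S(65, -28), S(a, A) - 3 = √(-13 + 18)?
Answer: -4 - 4*√5 ≈ -12.944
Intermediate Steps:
S(a, A) = 3 + √5 (S(a, A) = 3 + √(-13 + 18) = 3 + √5)
Z = 1 + √5 (Z = -2 + (3 + √5) = 1 + √5 ≈ 3.2361)
v((3 + 4)/(-5 - 2), 3)*Z = -4*(1 + √5) = -4 - 4*√5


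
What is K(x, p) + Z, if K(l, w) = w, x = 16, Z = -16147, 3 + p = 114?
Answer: -16036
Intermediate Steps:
p = 111 (p = -3 + 114 = 111)
K(x, p) + Z = 111 - 16147 = -16036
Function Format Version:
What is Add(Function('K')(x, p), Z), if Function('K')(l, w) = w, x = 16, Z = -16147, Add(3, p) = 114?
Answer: -16036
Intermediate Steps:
p = 111 (p = Add(-3, 114) = 111)
Add(Function('K')(x, p), Z) = Add(111, -16147) = -16036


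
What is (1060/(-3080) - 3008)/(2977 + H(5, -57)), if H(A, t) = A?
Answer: -463285/459228 ≈ -1.0088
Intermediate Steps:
(1060/(-3080) - 3008)/(2977 + H(5, -57)) = (1060/(-3080) - 3008)/(2977 + 5) = (1060*(-1/3080) - 3008)/2982 = (-53/154 - 3008)*(1/2982) = -463285/154*1/2982 = -463285/459228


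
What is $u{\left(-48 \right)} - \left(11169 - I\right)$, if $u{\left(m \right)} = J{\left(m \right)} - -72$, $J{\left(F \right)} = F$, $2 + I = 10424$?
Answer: $-723$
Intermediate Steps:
$I = 10422$ ($I = -2 + 10424 = 10422$)
$u{\left(m \right)} = 72 + m$ ($u{\left(m \right)} = m - -72 = m + 72 = 72 + m$)
$u{\left(-48 \right)} - \left(11169 - I\right) = \left(72 - 48\right) - \left(11169 - 10422\right) = 24 - \left(11169 - 10422\right) = 24 - 747 = -723$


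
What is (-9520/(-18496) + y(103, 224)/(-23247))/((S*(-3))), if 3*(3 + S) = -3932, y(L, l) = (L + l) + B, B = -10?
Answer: 792089/6229917036 ≈ 0.00012714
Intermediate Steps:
y(L, l) = -10 + L + l (y(L, l) = (L + l) - 10 = -10 + L + l)
S = -3941/3 (S = -3 + (1/3)*(-3932) = -3 - 3932/3 = -3941/3 ≈ -1313.7)
(-9520/(-18496) + y(103, 224)/(-23247))/((S*(-3))) = (-9520/(-18496) + (-10 + 103 + 224)/(-23247))/((-3941/3*(-3))) = (-9520*(-1/18496) + 317*(-1/23247))/3941 = (35/68 - 317/23247)*(1/3941) = (792089/1580796)*(1/3941) = 792089/6229917036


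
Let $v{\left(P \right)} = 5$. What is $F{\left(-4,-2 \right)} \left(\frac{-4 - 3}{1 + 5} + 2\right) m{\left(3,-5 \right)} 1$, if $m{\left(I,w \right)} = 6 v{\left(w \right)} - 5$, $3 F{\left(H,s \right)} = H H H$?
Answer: $- \frac{4000}{9} \approx -444.44$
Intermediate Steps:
$F{\left(H,s \right)} = \frac{H^{3}}{3}$ ($F{\left(H,s \right)} = \frac{H H H}{3} = \frac{H^{2} H}{3} = \frac{H^{3}}{3}$)
$m{\left(I,w \right)} = 25$ ($m{\left(I,w \right)} = 6 \cdot 5 - 5 = 30 - 5 = 25$)
$F{\left(-4,-2 \right)} \left(\frac{-4 - 3}{1 + 5} + 2\right) m{\left(3,-5 \right)} 1 = \frac{\left(-4\right)^{3}}{3} \left(\frac{-4 - 3}{1 + 5} + 2\right) 25 \cdot 1 = \frac{1}{3} \left(-64\right) \left(- \frac{7}{6} + 2\right) 25 \cdot 1 = - \frac{64 \left(\left(-7\right) \frac{1}{6} + 2\right) 25}{3} \cdot 1 = - \frac{64 \left(- \frac{7}{6} + 2\right) 25}{3} \cdot 1 = - \frac{64 \cdot \frac{5}{6} \cdot 25}{3} \cdot 1 = \left(- \frac{64}{3}\right) \frac{125}{6} \cdot 1 = \left(- \frac{4000}{9}\right) 1 = - \frac{4000}{9}$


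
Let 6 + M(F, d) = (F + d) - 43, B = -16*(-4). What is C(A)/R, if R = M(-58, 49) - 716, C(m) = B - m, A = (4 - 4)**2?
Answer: -32/387 ≈ -0.082687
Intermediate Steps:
B = 64
M(F, d) = -49 + F + d (M(F, d) = -6 + ((F + d) - 43) = -6 + (-43 + F + d) = -49 + F + d)
A = 0 (A = 0**2 = 0)
C(m) = 64 - m
R = -774 (R = (-49 - 58 + 49) - 716 = -58 - 716 = -774)
C(A)/R = (64 - 1*0)/(-774) = (64 + 0)*(-1/774) = 64*(-1/774) = -32/387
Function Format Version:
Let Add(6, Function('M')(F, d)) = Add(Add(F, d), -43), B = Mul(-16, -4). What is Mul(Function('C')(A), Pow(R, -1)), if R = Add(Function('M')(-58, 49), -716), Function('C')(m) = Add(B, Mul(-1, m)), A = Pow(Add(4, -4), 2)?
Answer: Rational(-32, 387) ≈ -0.082687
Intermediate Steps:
B = 64
Function('M')(F, d) = Add(-49, F, d) (Function('M')(F, d) = Add(-6, Add(Add(F, d), -43)) = Add(-6, Add(-43, F, d)) = Add(-49, F, d))
A = 0 (A = Pow(0, 2) = 0)
Function('C')(m) = Add(64, Mul(-1, m))
R = -774 (R = Add(Add(-49, -58, 49), -716) = Add(-58, -716) = -774)
Mul(Function('C')(A), Pow(R, -1)) = Mul(Add(64, Mul(-1, 0)), Pow(-774, -1)) = Mul(Add(64, 0), Rational(-1, 774)) = Mul(64, Rational(-1, 774)) = Rational(-32, 387)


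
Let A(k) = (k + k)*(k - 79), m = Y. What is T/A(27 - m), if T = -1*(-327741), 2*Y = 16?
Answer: -109247/760 ≈ -143.75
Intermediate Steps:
Y = 8 (Y = (½)*16 = 8)
m = 8
A(k) = 2*k*(-79 + k) (A(k) = (2*k)*(-79 + k) = 2*k*(-79 + k))
T = 327741
T/A(27 - m) = 327741/((2*(27 - 1*8)*(-79 + (27 - 1*8)))) = 327741/((2*(27 - 8)*(-79 + (27 - 8)))) = 327741/((2*19*(-79 + 19))) = 327741/((2*19*(-60))) = 327741/(-2280) = 327741*(-1/2280) = -109247/760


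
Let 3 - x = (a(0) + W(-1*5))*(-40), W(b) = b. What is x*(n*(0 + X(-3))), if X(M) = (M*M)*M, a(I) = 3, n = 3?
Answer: 6237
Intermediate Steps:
x = -77 (x = 3 - (3 - 1*5)*(-40) = 3 - (3 - 5)*(-40) = 3 - (-2)*(-40) = 3 - 1*80 = 3 - 80 = -77)
X(M) = M³ (X(M) = M²*M = M³)
x*(n*(0 + X(-3))) = -231*(0 + (-3)³) = -231*(0 - 27) = -231*(-27) = -77*(-81) = 6237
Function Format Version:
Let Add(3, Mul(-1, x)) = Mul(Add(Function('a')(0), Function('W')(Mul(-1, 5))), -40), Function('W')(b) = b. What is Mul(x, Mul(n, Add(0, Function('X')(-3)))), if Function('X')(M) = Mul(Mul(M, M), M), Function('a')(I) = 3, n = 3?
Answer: 6237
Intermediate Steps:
x = -77 (x = Add(3, Mul(-1, Mul(Add(3, Mul(-1, 5)), -40))) = Add(3, Mul(-1, Mul(Add(3, -5), -40))) = Add(3, Mul(-1, Mul(-2, -40))) = Add(3, Mul(-1, 80)) = Add(3, -80) = -77)
Function('X')(M) = Pow(M, 3) (Function('X')(M) = Mul(Pow(M, 2), M) = Pow(M, 3))
Mul(x, Mul(n, Add(0, Function('X')(-3)))) = Mul(-77, Mul(3, Add(0, Pow(-3, 3)))) = Mul(-77, Mul(3, Add(0, -27))) = Mul(-77, Mul(3, -27)) = Mul(-77, -81) = 6237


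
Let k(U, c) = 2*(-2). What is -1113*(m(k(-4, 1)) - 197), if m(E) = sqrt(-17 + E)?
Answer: 219261 - 1113*I*sqrt(21) ≈ 2.1926e+5 - 5100.4*I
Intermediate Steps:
k(U, c) = -4
-1113*(m(k(-4, 1)) - 197) = -1113*(sqrt(-17 - 4) - 197) = -1113*(sqrt(-21) - 197) = -1113*(I*sqrt(21) - 197) = -1113*(-197 + I*sqrt(21)) = 219261 - 1113*I*sqrt(21)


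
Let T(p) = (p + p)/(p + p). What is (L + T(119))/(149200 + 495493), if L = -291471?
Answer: -291470/644693 ≈ -0.45211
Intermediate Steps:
T(p) = 1 (T(p) = (2*p)/((2*p)) = (2*p)*(1/(2*p)) = 1)
(L + T(119))/(149200 + 495493) = (-291471 + 1)/(149200 + 495493) = -291470/644693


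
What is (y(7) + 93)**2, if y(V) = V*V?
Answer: 20164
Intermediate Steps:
y(V) = V**2
(y(7) + 93)**2 = (7**2 + 93)**2 = (49 + 93)**2 = 142**2 = 20164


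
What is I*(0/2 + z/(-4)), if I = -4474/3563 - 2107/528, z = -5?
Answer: -49347565/7525056 ≈ -6.5578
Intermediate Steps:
I = -9869513/1881264 (I = -4474*1/3563 - 2107*1/528 = -4474/3563 - 2107/528 = -9869513/1881264 ≈ -5.2462)
I*(0/2 + z/(-4)) = -9869513*(0/2 - 5/(-4))/1881264 = -9869513*(0*(½) - 5*(-¼))/1881264 = -9869513*(0 + 5/4)/1881264 = -9869513/1881264*5/4 = -49347565/7525056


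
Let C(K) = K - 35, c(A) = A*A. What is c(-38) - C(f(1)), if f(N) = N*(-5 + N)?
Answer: 1483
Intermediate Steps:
c(A) = A²
C(K) = -35 + K
c(-38) - C(f(1)) = (-38)² - (-35 + 1*(-5 + 1)) = 1444 - (-35 + 1*(-4)) = 1444 - (-35 - 4) = 1444 - 1*(-39) = 1444 + 39 = 1483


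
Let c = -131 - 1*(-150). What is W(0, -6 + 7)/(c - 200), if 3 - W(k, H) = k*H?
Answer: -3/181 ≈ -0.016575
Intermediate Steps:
c = 19 (c = -131 + 150 = 19)
W(k, H) = 3 - H*k (W(k, H) = 3 - k*H = 3 - H*k)
W(0, -6 + 7)/(c - 200) = (3 - 1*(-6 + 7)*0)/(19 - 200) = (3 - 1*1*0)/(-181) = (3 + 0)*(-1/181) = 3*(-1/181) = -3/181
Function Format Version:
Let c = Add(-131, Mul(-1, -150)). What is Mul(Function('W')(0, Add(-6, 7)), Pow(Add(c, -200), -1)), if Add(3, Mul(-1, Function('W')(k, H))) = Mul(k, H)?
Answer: Rational(-3, 181) ≈ -0.016575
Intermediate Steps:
c = 19 (c = Add(-131, 150) = 19)
Function('W')(k, H) = Add(3, Mul(-1, H, k)) (Function('W')(k, H) = Add(3, Mul(-1, Mul(k, H))) = Add(3, Mul(-1, Mul(H, k))) = Add(3, Mul(-1, H, k)))
Mul(Function('W')(0, Add(-6, 7)), Pow(Add(c, -200), -1)) = Mul(Add(3, Mul(-1, Add(-6, 7), 0)), Pow(Add(19, -200), -1)) = Mul(Add(3, Mul(-1, 1, 0)), Pow(-181, -1)) = Mul(Add(3, 0), Rational(-1, 181)) = Mul(3, Rational(-1, 181)) = Rational(-3, 181)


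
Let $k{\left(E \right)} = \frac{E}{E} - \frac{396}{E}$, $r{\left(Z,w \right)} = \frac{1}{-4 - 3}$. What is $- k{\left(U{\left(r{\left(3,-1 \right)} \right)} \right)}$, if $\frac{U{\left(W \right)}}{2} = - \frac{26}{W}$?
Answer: $\frac{8}{91} \approx 0.087912$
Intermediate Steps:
$r{\left(Z,w \right)} = - \frac{1}{7}$ ($r{\left(Z,w \right)} = \frac{1}{-7} = - \frac{1}{7}$)
$U{\left(W \right)} = - \frac{52}{W}$ ($U{\left(W \right)} = 2 \left(- \frac{26}{W}\right) = - \frac{52}{W}$)
$k{\left(E \right)} = 1 - \frac{396}{E}$
$- k{\left(U{\left(r{\left(3,-1 \right)} \right)} \right)} = - \frac{-396 - \frac{52}{- \frac{1}{7}}}{\left(-52\right) \frac{1}{- \frac{1}{7}}} = - \frac{-396 - -364}{\left(-52\right) \left(-7\right)} = - \frac{-396 + 364}{364} = - \frac{-32}{364} = \left(-1\right) \left(- \frac{8}{91}\right) = \frac{8}{91}$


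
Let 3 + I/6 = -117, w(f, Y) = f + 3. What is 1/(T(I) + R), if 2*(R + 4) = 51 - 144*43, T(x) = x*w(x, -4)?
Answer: 2/1026331 ≈ 1.9487e-6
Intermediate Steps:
w(f, Y) = 3 + f
I = -720 (I = -18 + 6*(-117) = -18 - 702 = -720)
T(x) = x*(3 + x)
R = -6149/2 (R = -4 + (51 - 144*43)/2 = -4 + (51 - 6192)/2 = -4 + (1/2)*(-6141) = -4 - 6141/2 = -6149/2 ≈ -3074.5)
1/(T(I) + R) = 1/(-720*(3 - 720) - 6149/2) = 1/(-720*(-717) - 6149/2) = 1/(516240 - 6149/2) = 1/(1026331/2) = 2/1026331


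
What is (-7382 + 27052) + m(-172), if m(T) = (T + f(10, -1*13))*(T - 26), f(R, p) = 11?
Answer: 51548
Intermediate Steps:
m(T) = (-26 + T)*(11 + T) (m(T) = (T + 11)*(T - 26) = (11 + T)*(-26 + T) = (-26 + T)*(11 + T))
(-7382 + 27052) + m(-172) = (-7382 + 27052) + (-286 + (-172)² - 15*(-172)) = 19670 + (-286 + 29584 + 2580) = 19670 + 31878 = 51548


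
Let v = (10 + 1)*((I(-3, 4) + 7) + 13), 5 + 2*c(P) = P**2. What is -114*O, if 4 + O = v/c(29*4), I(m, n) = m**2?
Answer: 6060924/13451 ≈ 450.59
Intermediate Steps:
c(P) = -5/2 + P**2/2
v = 319 (v = (10 + 1)*(((-3)**2 + 7) + 13) = 11*((9 + 7) + 13) = 11*(16 + 13) = 11*29 = 319)
O = -53166/13451 (O = -4 + 319/(-5/2 + (29*4)**2/2) = -4 + 319/(-5/2 + (1/2)*116**2) = -4 + 319/(-5/2 + (1/2)*13456) = -4 + 319/(-5/2 + 6728) = -4 + 319/(13451/2) = -4 + 319*(2/13451) = -4 + 638/13451 = -53166/13451 ≈ -3.9526)
-114*O = -114*(-53166/13451) = 6060924/13451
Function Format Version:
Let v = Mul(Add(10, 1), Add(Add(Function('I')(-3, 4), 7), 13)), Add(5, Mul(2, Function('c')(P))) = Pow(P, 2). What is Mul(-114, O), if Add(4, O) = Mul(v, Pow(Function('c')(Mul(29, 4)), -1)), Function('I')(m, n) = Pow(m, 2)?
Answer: Rational(6060924, 13451) ≈ 450.59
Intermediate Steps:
Function('c')(P) = Add(Rational(-5, 2), Mul(Rational(1, 2), Pow(P, 2)))
v = 319 (v = Mul(Add(10, 1), Add(Add(Pow(-3, 2), 7), 13)) = Mul(11, Add(Add(9, 7), 13)) = Mul(11, Add(16, 13)) = Mul(11, 29) = 319)
O = Rational(-53166, 13451) (O = Add(-4, Mul(319, Pow(Add(Rational(-5, 2), Mul(Rational(1, 2), Pow(Mul(29, 4), 2))), -1))) = Add(-4, Mul(319, Pow(Add(Rational(-5, 2), Mul(Rational(1, 2), Pow(116, 2))), -1))) = Add(-4, Mul(319, Pow(Add(Rational(-5, 2), Mul(Rational(1, 2), 13456)), -1))) = Add(-4, Mul(319, Pow(Add(Rational(-5, 2), 6728), -1))) = Add(-4, Mul(319, Pow(Rational(13451, 2), -1))) = Add(-4, Mul(319, Rational(2, 13451))) = Add(-4, Rational(638, 13451)) = Rational(-53166, 13451) ≈ -3.9526)
Mul(-114, O) = Mul(-114, Rational(-53166, 13451)) = Rational(6060924, 13451)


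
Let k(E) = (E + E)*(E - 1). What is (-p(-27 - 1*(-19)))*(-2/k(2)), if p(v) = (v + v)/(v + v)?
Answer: ½ ≈ 0.50000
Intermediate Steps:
k(E) = 2*E*(-1 + E) (k(E) = (2*E)*(-1 + E) = 2*E*(-1 + E))
p(v) = 1 (p(v) = (2*v)/((2*v)) = (2*v)*(1/(2*v)) = 1)
(-p(-27 - 1*(-19)))*(-2/k(2)) = (-1*1)*(-2*1/(4*(-1 + 2))) = -(-2)/(2*2*1) = -(-2)/4 = -1*(-½) = ½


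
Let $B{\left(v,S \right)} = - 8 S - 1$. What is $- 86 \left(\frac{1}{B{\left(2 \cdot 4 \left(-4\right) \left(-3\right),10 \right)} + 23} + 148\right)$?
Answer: $- \frac{369069}{29} \approx -12727.0$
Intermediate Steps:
$B{\left(v,S \right)} = -1 - 8 S$
$- 86 \left(\frac{1}{B{\left(2 \cdot 4 \left(-4\right) \left(-3\right),10 \right)} + 23} + 148\right) = - 86 \left(\frac{1}{\left(-1 - 80\right) + 23} + 148\right) = - 86 \left(\frac{1}{-81 + 23} + 148\right) = - 86 \left(\frac{1}{-58} + 148\right) = - 86 \left(- \frac{1}{58} + 148\right) = \left(-86\right) \frac{8583}{58} = - \frac{369069}{29}$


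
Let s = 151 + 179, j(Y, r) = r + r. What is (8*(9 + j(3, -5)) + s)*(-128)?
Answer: -41216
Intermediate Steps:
j(Y, r) = 2*r
s = 330
(8*(9 + j(3, -5)) + s)*(-128) = (8*(9 + 2*(-5)) + 330)*(-128) = (8*(9 - 10) + 330)*(-128) = (8*(-1) + 330)*(-128) = (-8 + 330)*(-128) = 322*(-128) = -41216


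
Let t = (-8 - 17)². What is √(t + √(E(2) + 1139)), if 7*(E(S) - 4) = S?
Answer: √(30625 + 7*√56021)/7 ≈ 25.667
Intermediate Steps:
E(S) = 4 + S/7
t = 625 (t = (-25)² = 625)
√(t + √(E(2) + 1139)) = √(625 + √((4 + (⅐)*2) + 1139)) = √(625 + √((4 + 2/7) + 1139)) = √(625 + √(30/7 + 1139)) = √(625 + √(8003/7)) = √(625 + √56021/7)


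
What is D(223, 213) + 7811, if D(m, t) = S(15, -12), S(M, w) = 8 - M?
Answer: 7804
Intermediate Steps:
D(m, t) = -7 (D(m, t) = 8 - 1*15 = 8 - 15 = -7)
D(223, 213) + 7811 = -7 + 7811 = 7804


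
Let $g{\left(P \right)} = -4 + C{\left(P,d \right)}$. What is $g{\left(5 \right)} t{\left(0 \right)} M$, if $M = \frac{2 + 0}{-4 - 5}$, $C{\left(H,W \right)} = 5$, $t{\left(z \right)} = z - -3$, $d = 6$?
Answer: $- \frac{2}{3} \approx -0.66667$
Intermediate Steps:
$t{\left(z \right)} = 3 + z$ ($t{\left(z \right)} = z + 3 = 3 + z$)
$M = - \frac{2}{9}$ ($M = \frac{1}{-9} \cdot 2 = \left(- \frac{1}{9}\right) 2 = - \frac{2}{9} \approx -0.22222$)
$g{\left(P \right)} = 1$ ($g{\left(P \right)} = -4 + 5 = 1$)
$g{\left(5 \right)} t{\left(0 \right)} M = 1 \left(3 + 0\right) \left(- \frac{2}{9}\right) = 1 \cdot 3 \left(- \frac{2}{9}\right) = 3 \left(- \frac{2}{9}\right) = - \frac{2}{3}$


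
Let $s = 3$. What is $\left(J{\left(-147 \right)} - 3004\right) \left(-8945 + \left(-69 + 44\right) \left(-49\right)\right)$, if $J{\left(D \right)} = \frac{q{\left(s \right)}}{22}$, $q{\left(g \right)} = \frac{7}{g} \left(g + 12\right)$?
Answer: $\frac{254964580}{11} \approx 2.3179 \cdot 10^{7}$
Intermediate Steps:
$q{\left(g \right)} = \frac{7 \left(12 + g\right)}{g}$ ($q{\left(g \right)} = \frac{7}{g} \left(12 + g\right) = \frac{7 \left(12 + g\right)}{g}$)
$J{\left(D \right)} = \frac{35}{22}$ ($J{\left(D \right)} = \frac{7 + \frac{84}{3}}{22} = \left(7 + 84 \cdot \frac{1}{3}\right) \frac{1}{22} = \left(7 + 28\right) \frac{1}{22} = 35 \cdot \frac{1}{22} = \frac{35}{22}$)
$\left(J{\left(-147 \right)} - 3004\right) \left(-8945 + \left(-69 + 44\right) \left(-49\right)\right) = \left(\frac{35}{22} - 3004\right) \left(-8945 + \left(-69 + 44\right) \left(-49\right)\right) = - \frac{66053 \left(-8945 - -1225\right)}{22} = - \frac{66053 \left(-8945 + 1225\right)}{22} = \left(- \frac{66053}{22}\right) \left(-7720\right) = \frac{254964580}{11}$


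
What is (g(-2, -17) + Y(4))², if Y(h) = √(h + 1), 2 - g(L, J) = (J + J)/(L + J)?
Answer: 1821/361 + 8*√5/19 ≈ 5.9858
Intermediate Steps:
g(L, J) = 2 - 2*J/(J + L) (g(L, J) = 2 - (J + J)/(L + J) = 2 - 2*J/(J + L))
Y(h) = √(1 + h)
(g(-2, -17) + Y(4))² = (2*(-2)/(-17 - 2) + √(1 + 4))² = (2*(-2)/(-19) + √5)² = (2*(-2)*(-1/19) + √5)² = (4/19 + √5)²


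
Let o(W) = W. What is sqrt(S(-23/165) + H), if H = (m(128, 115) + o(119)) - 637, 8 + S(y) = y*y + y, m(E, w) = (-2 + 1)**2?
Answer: I*sqrt(14296391)/165 ≈ 22.915*I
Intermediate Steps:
m(E, w) = 1 (m(E, w) = (-1)**2 = 1)
S(y) = -8 + y + y**2 (S(y) = -8 + (y*y + y) = -8 + (y**2 + y) = -8 + (y + y**2) = -8 + y + y**2)
H = -517 (H = (1 + 119) - 637 = 120 - 637 = -517)
sqrt(S(-23/165) + H) = sqrt((-8 - 23/165 + (-23/165)**2) - 517) = sqrt((-8 - 23/165 + 529/27225) - 517) = sqrt(-221066/27225 - 517) = sqrt(-14296391/27225) = I*sqrt(14296391)/165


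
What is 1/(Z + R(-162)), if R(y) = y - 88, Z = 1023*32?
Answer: 1/32486 ≈ 3.0782e-5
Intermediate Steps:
Z = 32736
R(y) = -88 + y
1/(Z + R(-162)) = 1/(32736 + (-88 - 162)) = 1/(32736 - 250) = 1/32486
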